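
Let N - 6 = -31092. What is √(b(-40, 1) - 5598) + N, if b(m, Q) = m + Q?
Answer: -31086 + I*√5637 ≈ -31086.0 + 75.08*I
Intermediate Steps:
b(m, Q) = Q + m
N = -31086 (N = 6 - 31092 = -31086)
√(b(-40, 1) - 5598) + N = √((1 - 40) - 5598) - 31086 = √(-39 - 5598) - 31086 = √(-5637) - 31086 = I*√5637 - 31086 = -31086 + I*√5637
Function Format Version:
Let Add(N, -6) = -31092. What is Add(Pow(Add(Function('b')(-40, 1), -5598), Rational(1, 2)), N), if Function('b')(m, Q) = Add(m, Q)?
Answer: Add(-31086, Mul(I, Pow(5637, Rational(1, 2)))) ≈ Add(-31086., Mul(75.080, I))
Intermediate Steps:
Function('b')(m, Q) = Add(Q, m)
N = -31086 (N = Add(6, -31092) = -31086)
Add(Pow(Add(Function('b')(-40, 1), -5598), Rational(1, 2)), N) = Add(Pow(Add(Add(1, -40), -5598), Rational(1, 2)), -31086) = Add(Pow(Add(-39, -5598), Rational(1, 2)), -31086) = Add(Pow(-5637, Rational(1, 2)), -31086) = Add(Mul(I, Pow(5637, Rational(1, 2))), -31086) = Add(-31086, Mul(I, Pow(5637, Rational(1, 2))))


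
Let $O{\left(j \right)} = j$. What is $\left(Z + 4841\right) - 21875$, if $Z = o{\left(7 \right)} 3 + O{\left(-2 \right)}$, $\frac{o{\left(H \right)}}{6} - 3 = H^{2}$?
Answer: $-16100$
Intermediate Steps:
$o{\left(H \right)} = 18 + 6 H^{2}$
$Z = 934$ ($Z = \left(18 + 6 \cdot 7^{2}\right) 3 - 2 = \left(18 + 6 \cdot 49\right) 3 - 2 = \left(18 + 294\right) 3 - 2 = 312 \cdot 3 - 2 = 936 - 2 = 934$)
$\left(Z + 4841\right) - 21875 = \left(934 + 4841\right) - 21875 = 5775 - 21875 = -16100$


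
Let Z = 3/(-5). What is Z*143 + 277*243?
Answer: 336126/5 ≈ 67225.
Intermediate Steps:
Z = -⅗ (Z = 3*(-⅕) = -⅗ ≈ -0.60000)
Z*143 + 277*243 = -⅗*143 + 277*243 = -429/5 + 67311 = 336126/5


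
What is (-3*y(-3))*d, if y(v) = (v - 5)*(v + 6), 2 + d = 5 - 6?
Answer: -216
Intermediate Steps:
d = -3 (d = -2 + (5 - 6) = -2 - 1 = -3)
y(v) = (-5 + v)*(6 + v)
(-3*y(-3))*d = -3*(-30 - 3 + (-3)²)*(-3) = -3*(-30 - 3 + 9)*(-3) = -3*(-24)*(-3) = 72*(-3) = -216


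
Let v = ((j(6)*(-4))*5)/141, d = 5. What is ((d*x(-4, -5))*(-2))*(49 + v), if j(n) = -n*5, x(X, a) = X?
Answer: 100120/47 ≈ 2130.2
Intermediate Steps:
j(n) = -5*n
v = 200/47 (v = ((-5*6*(-4))*5)/141 = (-30*(-4)*5)*(1/141) = (120*5)*(1/141) = 600*(1/141) = 200/47 ≈ 4.2553)
((d*x(-4, -5))*(-2))*(49 + v) = ((5*(-4))*(-2))*(49 + 200/47) = -20*(-2)*(2503/47) = 40*(2503/47) = 100120/47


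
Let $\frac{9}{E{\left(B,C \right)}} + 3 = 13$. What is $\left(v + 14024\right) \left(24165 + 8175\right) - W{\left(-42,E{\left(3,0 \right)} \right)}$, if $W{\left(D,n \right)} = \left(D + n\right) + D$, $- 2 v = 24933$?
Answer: $\frac{503696331}{10} \approx 5.037 \cdot 10^{7}$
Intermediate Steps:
$v = - \frac{24933}{2}$ ($v = \left(- \frac{1}{2}\right) 24933 = - \frac{24933}{2} \approx -12467.0$)
$E{\left(B,C \right)} = \frac{9}{10}$ ($E{\left(B,C \right)} = \frac{9}{-3 + 13} = \frac{9}{10}$)
$W{\left(D,n \right)} = n + 2 D$
$\left(v + 14024\right) \left(24165 + 8175\right) - W{\left(-42,E{\left(3,0 \right)} \right)} = \left(- \frac{24933}{2} + 14024\right) \left(24165 + 8175\right) - \left(\frac{9}{10} + 2 \left(-42\right)\right) = \frac{3115}{2} \cdot 32340 - \left(\frac{9}{10} - 84\right) = 50369550 - - \frac{831}{10} = 50369550 + \frac{831}{10} = \frac{503696331}{10}$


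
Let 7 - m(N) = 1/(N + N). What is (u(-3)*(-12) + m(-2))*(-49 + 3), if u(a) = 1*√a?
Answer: -667/2 + 552*I*√3 ≈ -333.5 + 956.09*I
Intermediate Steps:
m(N) = 7 - 1/(2*N) (m(N) = 7 - 1/(N + N) = 7 - 1/(2*N))
u(a) = √a
(u(-3)*(-12) + m(-2))*(-49 + 3) = (√(-3)*(-12) + (7 - ½/(-2)))*(-49 + 3) = ((I*√3)*(-12) + (7 - ½*(-½)))*(-46) = (-12*I*√3 + (7 + ¼))*(-46) = (-12*I*√3 + 29/4)*(-46) = (29/4 - 12*I*√3)*(-46) = -667/2 + 552*I*√3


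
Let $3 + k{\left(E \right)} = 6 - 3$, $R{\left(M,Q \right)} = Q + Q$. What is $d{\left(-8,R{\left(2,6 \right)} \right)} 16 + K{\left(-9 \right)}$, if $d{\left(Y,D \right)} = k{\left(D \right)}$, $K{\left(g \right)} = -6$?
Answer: $-6$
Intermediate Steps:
$R{\left(M,Q \right)} = 2 Q$
$k{\left(E \right)} = 0$ ($k{\left(E \right)} = -3 + \left(6 - 3\right) = -3 + 3 = 0$)
$d{\left(Y,D \right)} = 0$
$d{\left(-8,R{\left(2,6 \right)} \right)} 16 + K{\left(-9 \right)} = 0 \cdot 16 - 6 = 0 - 6 = -6$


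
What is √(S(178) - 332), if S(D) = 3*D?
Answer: √202 ≈ 14.213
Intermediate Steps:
√(S(178) - 332) = √(3*178 - 332) = √(534 - 332) = √202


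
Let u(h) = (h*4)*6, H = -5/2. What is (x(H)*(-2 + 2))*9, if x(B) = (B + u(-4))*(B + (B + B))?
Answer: 0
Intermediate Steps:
H = -5/2 (H = -5*½ = -5/2 ≈ -2.5000)
u(h) = 24*h (u(h) = (4*h)*6 = 24*h)
x(B) = 3*B*(-96 + B) (x(B) = (B + 24*(-4))*(B + (B + B)) = (B - 96)*(B + 2*B) = (-96 + B)*(3*B) = 3*B*(-96 + B))
(x(H)*(-2 + 2))*9 = ((3*(-5/2)*(-96 - 5/2))*(-2 + 2))*9 = ((3*(-5/2)*(-197/2))*0)*9 = ((2955/4)*0)*9 = 0*9 = 0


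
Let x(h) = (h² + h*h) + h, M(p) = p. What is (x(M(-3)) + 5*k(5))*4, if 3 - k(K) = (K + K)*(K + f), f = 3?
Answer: -1480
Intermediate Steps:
k(K) = 3 - 2*K*(3 + K) (k(K) = 3 - (K + K)*(K + 3) = 3 - 2*K*(3 + K))
x(h) = h + 2*h² (x(h) = (h² + h²) + h = 2*h² + h = h + 2*h²)
(x(M(-3)) + 5*k(5))*4 = (-3*(1 + 2*(-3)) + 5*(3 - 6*5 - 2*5²))*4 = (-3*(1 - 6) + 5*(3 - 30 - 2*25))*4 = (-3*(-5) + 5*(3 - 30 - 50))*4 = (15 + 5*(-77))*4 = (15 - 385)*4 = -370*4 = -1480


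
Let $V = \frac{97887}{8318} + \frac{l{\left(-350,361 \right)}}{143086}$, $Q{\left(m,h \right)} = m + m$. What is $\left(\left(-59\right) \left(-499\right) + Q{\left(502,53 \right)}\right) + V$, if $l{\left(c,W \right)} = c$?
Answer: $\frac{18124659023921}{595094674} \approx 30457.0$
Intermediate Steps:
$Q{\left(m,h \right)} = 2 m$
$V = \frac{7001673991}{595094674}$ ($V = \frac{97887}{8318} - \frac{350}{143086} = 97887 \cdot \frac{1}{8318} - \frac{175}{71543} = \frac{97887}{8318} - \frac{175}{71543} = \frac{7001673991}{595094674} \approx 11.766$)
$\left(\left(-59\right) \left(-499\right) + Q{\left(502,53 \right)}\right) + V = \left(\left(-59\right) \left(-499\right) + 2 \cdot 502\right) + \frac{7001673991}{595094674} = \left(29441 + 1004\right) + \frac{7001673991}{595094674} = 30445 + \frac{7001673991}{595094674} = \frac{18124659023921}{595094674}$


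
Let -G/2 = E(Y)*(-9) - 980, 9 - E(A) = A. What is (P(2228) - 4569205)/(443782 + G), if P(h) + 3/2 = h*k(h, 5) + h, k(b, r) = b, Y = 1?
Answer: 794011/891772 ≈ 0.89037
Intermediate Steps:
E(A) = 9 - A
P(h) = -3/2 + h + h**2 (P(h) = -3/2 + (h*h + h) = -3/2 + (h**2 + h) = -3/2 + (h + h**2) = -3/2 + h + h**2)
G = 2104 (G = -2*((9 - 1*1)*(-9) - 980) = -2*((9 - 1)*(-9) - 980) = -2*(8*(-9) - 980) = -2*(-72 - 980) = -2*(-1052) = 2104)
(P(2228) - 4569205)/(443782 + G) = ((-3/2 + 2228 + 2228**2) - 4569205)/(443782 + 2104) = ((-3/2 + 2228 + 4963984) - 4569205)/445886 = (9932421/2 - 4569205)*(1/445886) = (794011/2)*(1/445886) = 794011/891772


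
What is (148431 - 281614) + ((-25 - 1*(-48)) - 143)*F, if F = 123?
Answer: -147943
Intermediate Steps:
(148431 - 281614) + ((-25 - 1*(-48)) - 143)*F = (148431 - 281614) + ((-25 - 1*(-48)) - 143)*123 = -133183 + ((-25 + 48) - 143)*123 = -133183 + (23 - 143)*123 = -133183 - 120*123 = -133183 - 14760 = -147943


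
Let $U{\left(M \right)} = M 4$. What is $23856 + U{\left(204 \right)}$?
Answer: $24672$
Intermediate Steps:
$U{\left(M \right)} = 4 M$
$23856 + U{\left(204 \right)} = 23856 + 4 \cdot 204 = 23856 + 816 = 24672$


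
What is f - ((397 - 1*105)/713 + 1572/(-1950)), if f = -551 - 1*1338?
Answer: -437636619/231725 ≈ -1888.6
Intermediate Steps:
f = -1889 (f = -551 - 1338 = -1889)
f - ((397 - 1*105)/713 + 1572/(-1950)) = -1889 - ((397 - 1*105)/713 + 1572/(-1950)) = -1889 - ((397 - 105)*(1/713) + 1572*(-1/1950)) = -1889 - (292*(1/713) - 262/325) = -1889 - (292/713 - 262/325) = -1889 - 1*(-91906/231725) = -1889 + 91906/231725 = -437636619/231725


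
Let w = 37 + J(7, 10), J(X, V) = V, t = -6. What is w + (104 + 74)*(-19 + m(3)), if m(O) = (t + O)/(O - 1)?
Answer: -3602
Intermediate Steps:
m(O) = (-6 + O)/(-1 + O) (m(O) = (-6 + O)/(O - 1) = (-6 + O)/(-1 + O))
w = 47 (w = 37 + 10 = 47)
w + (104 + 74)*(-19 + m(3)) = 47 + (104 + 74)*(-19 + (-6 + 3)/(-1 + 3)) = 47 + 178*(-19 - 3/2) = 47 + 178*(-41/2) = 47 - 3649 = -3602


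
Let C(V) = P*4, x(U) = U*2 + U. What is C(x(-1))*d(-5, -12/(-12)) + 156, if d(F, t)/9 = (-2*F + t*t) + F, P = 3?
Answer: 804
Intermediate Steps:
d(F, t) = -9*F + 9*t² (d(F, t) = 9*((-2*F + t*t) + F) = 9*((-2*F + t²) + F) = 9*((t² - 2*F) + F) = 9*(t² - F) = -9*F + 9*t²)
x(U) = 3*U (x(U) = 2*U + U = 3*U)
C(V) = 12 (C(V) = 3*4 = 12)
C(x(-1))*d(-5, -12/(-12)) + 156 = 12*(-9*(-5) + 9*(-12/(-12))²) + 156 = 12*(45 + 9*(-12*(-1/12))²) + 156 = 12*(45 + 9*1²) + 156 = 12*(45 + 9*1) + 156 = 12*(45 + 9) + 156 = 12*54 + 156 = 648 + 156 = 804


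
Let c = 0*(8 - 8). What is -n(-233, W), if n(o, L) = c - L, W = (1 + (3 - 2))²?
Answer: 4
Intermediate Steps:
W = 4 (W = (1 + 1)² = 2² = 4)
c = 0 (c = 0*0 = 0)
n(o, L) = -L (n(o, L) = 0 - L = -L)
-n(-233, W) = -(-1)*4 = -1*(-4) = 4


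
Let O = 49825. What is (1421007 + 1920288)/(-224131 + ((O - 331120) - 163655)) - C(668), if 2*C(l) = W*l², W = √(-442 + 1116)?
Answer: -1113765/223027 - 223112*√674 ≈ -5.7923e+6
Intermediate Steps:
W = √674 ≈ 25.962
C(l) = √674*l²/2 (C(l) = (√674*l²)/2 = √674*l²/2)
(1421007 + 1920288)/(-224131 + ((O - 331120) - 163655)) - C(668) = (1421007 + 1920288)/(-224131 + ((49825 - 331120) - 163655)) - √674*668²/2 = 3341295/(-224131 + (-281295 - 163655)) - √674*446224/2 = 3341295/(-224131 - 444950) - 223112*√674 = 3341295/(-669081) - 223112*√674 = 3341295*(-1/669081) - 223112*√674 = -1113765/223027 - 223112*√674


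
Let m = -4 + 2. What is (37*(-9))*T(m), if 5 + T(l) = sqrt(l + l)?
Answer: 1665 - 666*I ≈ 1665.0 - 666.0*I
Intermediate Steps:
m = -2
T(l) = -5 + sqrt(2)*sqrt(l) (T(l) = -5 + sqrt(l + l) = -5 + sqrt(2*l) = -5 + sqrt(2)*sqrt(l))
(37*(-9))*T(m) = (37*(-9))*(-5 + sqrt(2)*sqrt(-2)) = -333*(-5 + sqrt(2)*(I*sqrt(2))) = -333*(-5 + 2*I) = 1665 - 666*I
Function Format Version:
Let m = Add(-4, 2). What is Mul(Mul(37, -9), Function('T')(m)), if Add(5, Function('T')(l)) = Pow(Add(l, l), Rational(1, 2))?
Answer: Add(1665, Mul(-666, I)) ≈ Add(1665.0, Mul(-666.00, I))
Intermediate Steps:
m = -2
Function('T')(l) = Add(-5, Mul(Pow(2, Rational(1, 2)), Pow(l, Rational(1, 2)))) (Function('T')(l) = Add(-5, Pow(Add(l, l), Rational(1, 2))) = Add(-5, Pow(Mul(2, l), Rational(1, 2))) = Add(-5, Mul(Pow(2, Rational(1, 2)), Pow(l, Rational(1, 2)))))
Mul(Mul(37, -9), Function('T')(m)) = Mul(Mul(37, -9), Add(-5, Mul(Pow(2, Rational(1, 2)), Pow(-2, Rational(1, 2))))) = Mul(-333, Add(-5, Mul(Pow(2, Rational(1, 2)), Mul(I, Pow(2, Rational(1, 2)))))) = Mul(-333, Add(-5, Mul(2, I))) = Add(1665, Mul(-666, I))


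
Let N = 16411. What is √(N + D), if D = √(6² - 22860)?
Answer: √(16411 + 6*I*√634) ≈ 128.11 + 0.5896*I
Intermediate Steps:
D = 6*I*√634 (D = √(36 - 22860) = √(-22824) = 6*I*√634 ≈ 151.08*I)
√(N + D) = √(16411 + 6*I*√634)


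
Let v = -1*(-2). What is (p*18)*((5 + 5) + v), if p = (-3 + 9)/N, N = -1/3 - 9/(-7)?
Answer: 6804/5 ≈ 1360.8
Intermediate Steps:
N = 20/21 (N = -1*⅓ - 9*(-⅐) = -⅓ + 9/7 = 20/21 ≈ 0.95238)
v = 2
p = 63/10 (p = (-3 + 9)/(20/21) = 6*(21/20) = 63/10 ≈ 6.3000)
(p*18)*((5 + 5) + v) = ((63/10)*18)*((5 + 5) + 2) = 567*(10 + 2)/5 = (567/5)*12 = 6804/5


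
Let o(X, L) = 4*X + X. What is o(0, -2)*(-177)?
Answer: 0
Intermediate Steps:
o(X, L) = 5*X
o(0, -2)*(-177) = (5*0)*(-177) = 0*(-177) = 0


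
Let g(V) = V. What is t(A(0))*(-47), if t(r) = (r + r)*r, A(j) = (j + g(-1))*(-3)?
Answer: -846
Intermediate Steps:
A(j) = 3 - 3*j (A(j) = (j - 1)*(-3) = (-1 + j)*(-3) = 3 - 3*j)
t(r) = 2*r² (t(r) = (2*r)*r = 2*r²)
t(A(0))*(-47) = (2*(3 - 3*0)²)*(-47) = (2*(3 + 0)²)*(-47) = (2*3²)*(-47) = (2*9)*(-47) = 18*(-47) = -846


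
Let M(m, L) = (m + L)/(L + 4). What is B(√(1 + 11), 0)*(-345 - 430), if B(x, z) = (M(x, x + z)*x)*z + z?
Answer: 0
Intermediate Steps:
M(m, L) = (L + m)/(4 + L)
B(x, z) = z + x*z*(z + 2*x)/(4 + x + z) (B(x, z) = ((((x + z) + x)/(4 + (x + z)))*x)*z + z = (((z + 2*x)/(4 + x + z))*x)*z + z = (x*(z + 2*x)/(4 + x + z))*z + z = x*z*(z + 2*x)/(4 + x + z) + z = z + x*z*(z + 2*x)/(4 + x + z))
B(√(1 + 11), 0)*(-345 - 430) = (0*(4 + √(1 + 11) + 0 + √(1 + 11)*(0 + 2*√(1 + 11)))/(4 + √(1 + 11) + 0))*(-345 - 430) = (0*(4 + √12 + 0 + √12*(0 + 2*√12))/(4 + √12 + 0))*(-775) = (0*(4 + 2*√3 + 0 + (2*√3)*(0 + 2*(2*√3)))/(4 + 2*√3 + 0))*(-775) = (0*(4 + 2*√3 + 0 + (2*√3)*(0 + 4*√3))/(4 + 2*√3))*(-775) = (0*(4 + 2*√3 + 0 + (2*√3)*(4*√3))/(4 + 2*√3))*(-775) = (0*(4 + 2*√3 + 0 + 24)/(4 + 2*√3))*(-775) = (0*(28 + 2*√3)/(4 + 2*√3))*(-775) = 0*(-775) = 0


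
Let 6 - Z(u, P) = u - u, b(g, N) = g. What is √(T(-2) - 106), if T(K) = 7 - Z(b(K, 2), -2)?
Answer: I*√105 ≈ 10.247*I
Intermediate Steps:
Z(u, P) = 6 (Z(u, P) = 6 - (u - u) = 6 - 1*0 = 6 + 0 = 6)
T(K) = 1 (T(K) = 7 - 1*6 = 7 - 6 = 1)
√(T(-2) - 106) = √(1 - 106) = √(-105) = I*√105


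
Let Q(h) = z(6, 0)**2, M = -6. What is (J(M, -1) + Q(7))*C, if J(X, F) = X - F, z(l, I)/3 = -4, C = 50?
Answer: 6950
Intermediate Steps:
z(l, I) = -12 (z(l, I) = 3*(-4) = -12)
Q(h) = 144 (Q(h) = (-12)**2 = 144)
(J(M, -1) + Q(7))*C = ((-6 - 1*(-1)) + 144)*50 = ((-6 + 1) + 144)*50 = (-5 + 144)*50 = 139*50 = 6950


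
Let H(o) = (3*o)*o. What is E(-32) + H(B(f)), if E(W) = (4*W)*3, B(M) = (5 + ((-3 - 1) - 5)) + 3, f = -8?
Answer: -381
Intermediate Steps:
B(M) = -1 (B(M) = (5 + (-4 - 5)) + 3 = (5 - 9) + 3 = -4 + 3 = -1)
E(W) = 12*W
H(o) = 3*o²
E(-32) + H(B(f)) = 12*(-32) + 3*(-1)² = -384 + 3*1 = -384 + 3 = -381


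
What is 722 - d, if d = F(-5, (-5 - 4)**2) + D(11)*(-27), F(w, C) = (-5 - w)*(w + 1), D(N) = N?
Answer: 1019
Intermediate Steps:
F(w, C) = (1 + w)*(-5 - w) (F(w, C) = (-5 - w)*(1 + w) = (1 + w)*(-5 - w))
d = -297 (d = (-5 - 1*(-5)**2 - 6*(-5)) + 11*(-27) = (-5 - 1*25 + 30) - 297 = (-5 - 25 + 30) - 297 = 0 - 297 = -297)
722 - d = 722 - 1*(-297) = 722 + 297 = 1019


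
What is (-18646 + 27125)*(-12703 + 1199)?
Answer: -97542416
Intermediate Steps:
(-18646 + 27125)*(-12703 + 1199) = 8479*(-11504) = -97542416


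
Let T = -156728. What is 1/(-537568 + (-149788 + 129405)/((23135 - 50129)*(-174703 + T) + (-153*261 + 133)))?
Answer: -8946608614/4809410499431135 ≈ -1.8602e-6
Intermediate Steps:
1/(-537568 + (-149788 + 129405)/((23135 - 50129)*(-174703 + T) + (-153*261 + 133))) = 1/(-537568 + (-149788 + 129405)/((23135 - 50129)*(-174703 - 156728) + (-153*261 + 133))) = 1/(-537568 - 20383/(-26994*(-331431) + (-39933 + 133))) = 1/(-537568 - 20383/(8946648414 - 39800)) = 1/(-537568 - 20383/8946608614) = 1/(-4809410499431135/8946608614) = -8946608614/4809410499431135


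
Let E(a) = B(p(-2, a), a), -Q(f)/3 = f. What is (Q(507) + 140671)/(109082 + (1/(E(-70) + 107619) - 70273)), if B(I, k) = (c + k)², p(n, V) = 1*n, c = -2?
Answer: 7848268725/2188885814 ≈ 3.5855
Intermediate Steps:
Q(f) = -3*f
p(n, V) = n
B(I, k) = (-2 + k)²
E(a) = (-2 + a)²
(Q(507) + 140671)/(109082 + (1/(E(-70) + 107619) - 70273)) = (-3*507 + 140671)/(109082 + (1/((-2 - 70)² + 107619) - 70273)) = (-1521 + 140671)/(109082 + (1/((-72)² + 107619) - 70273)) = 139150/(109082 + (1/(5184 + 107619) - 70273)) = 139150/(109082 + (1/112803 - 70273)) = 139150/(109082 - 7927005218/112803) = 139150/(4377771628/112803) = 139150*(112803/4377771628) = 7848268725/2188885814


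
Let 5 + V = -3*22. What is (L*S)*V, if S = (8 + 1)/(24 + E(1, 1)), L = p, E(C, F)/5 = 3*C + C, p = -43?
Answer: 27477/44 ≈ 624.48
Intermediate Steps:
V = -71 (V = -5 - 3*22 = -5 - 66 = -71)
E(C, F) = 20*C (E(C, F) = 5*(3*C + C) = 5*(4*C) = 20*C)
L = -43
S = 9/44 (S = (8 + 1)/(24 + 20*1) = 9/(24 + 20) = 9/44 ≈ 0.20455)
(L*S)*V = -43*9/44*(-71) = -387/44*(-71) = 27477/44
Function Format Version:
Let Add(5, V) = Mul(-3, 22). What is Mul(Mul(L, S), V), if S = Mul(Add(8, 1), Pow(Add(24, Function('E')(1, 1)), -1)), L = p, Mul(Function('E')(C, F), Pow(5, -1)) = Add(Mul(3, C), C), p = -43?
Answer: Rational(27477, 44) ≈ 624.48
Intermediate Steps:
V = -71 (V = Add(-5, Mul(-3, 22)) = Add(-5, -66) = -71)
Function('E')(C, F) = Mul(20, C) (Function('E')(C, F) = Mul(5, Add(Mul(3, C), C)) = Mul(5, Mul(4, C)) = Mul(20, C))
L = -43
S = Rational(9, 44) (S = Mul(Add(8, 1), Pow(Add(24, Mul(20, 1)), -1)) = Mul(9, Pow(Add(24, 20), -1)) = Mul(9, Pow(44, -1)) = Mul(9, Rational(1, 44)) = Rational(9, 44) ≈ 0.20455)
Mul(Mul(L, S), V) = Mul(Mul(-43, Rational(9, 44)), -71) = Mul(Rational(-387, 44), -71) = Rational(27477, 44)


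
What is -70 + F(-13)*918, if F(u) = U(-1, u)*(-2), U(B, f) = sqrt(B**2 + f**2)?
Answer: -70 - 1836*sqrt(170) ≈ -24009.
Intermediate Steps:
F(u) = -2*sqrt(1 + u**2) (F(u) = sqrt((-1)**2 + u**2)*(-2) = sqrt(1 + u**2)*(-2) = -2*sqrt(1 + u**2))
-70 + F(-13)*918 = -70 - 2*sqrt(1 + (-13)**2)*918 = -70 - 2*sqrt(1 + 169)*918 = -70 - 2*sqrt(170)*918 = -70 - 1836*sqrt(170)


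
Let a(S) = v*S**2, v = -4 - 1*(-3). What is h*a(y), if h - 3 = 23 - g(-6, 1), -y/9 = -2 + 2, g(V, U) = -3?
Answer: 0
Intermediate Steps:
v = -1 (v = -4 + 3 = -1)
y = 0 (y = -9*(-2 + 2) = -9*0 = 0)
a(S) = -S**2
h = 29 (h = 3 + (23 - 1*(-3)) = 3 + (23 + 3) = 3 + 26 = 29)
h*a(y) = 29*(-1*0**2) = 29*(-1*0) = 29*0 = 0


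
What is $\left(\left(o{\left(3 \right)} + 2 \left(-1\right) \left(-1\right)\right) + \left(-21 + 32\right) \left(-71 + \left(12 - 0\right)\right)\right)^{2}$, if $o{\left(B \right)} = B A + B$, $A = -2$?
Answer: $422500$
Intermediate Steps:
$o{\left(B \right)} = - B$ ($o{\left(B \right)} = B \left(-2\right) + B = - 2 B + B = - B$)
$\left(\left(o{\left(3 \right)} + 2 \left(-1\right) \left(-1\right)\right) + \left(-21 + 32\right) \left(-71 + \left(12 - 0\right)\right)\right)^{2} = \left(\left(\left(-1\right) 3 + 2 \left(-1\right) \left(-1\right)\right) + \left(-21 + 32\right) \left(-71 + \left(12 - 0\right)\right)\right)^{2} = \left(\left(-3 - -2\right) + 11 \left(-71 + \left(12 + 0\right)\right)\right)^{2} = \left(\left(-3 + 2\right) + 11 \left(-71 + 12\right)\right)^{2} = \left(-1 + 11 \left(-59\right)\right)^{2} = \left(-1 - 649\right)^{2} = \left(-650\right)^{2} = 422500$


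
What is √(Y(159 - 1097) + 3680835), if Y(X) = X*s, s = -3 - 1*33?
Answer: √3714603 ≈ 1927.3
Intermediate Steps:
s = -36 (s = -3 - 33 = -36)
Y(X) = -36*X (Y(X) = X*(-36) = -36*X)
√(Y(159 - 1097) + 3680835) = √(-36*(159 - 1097) + 3680835) = √(-36*(-938) + 3680835) = √(33768 + 3680835) = √3714603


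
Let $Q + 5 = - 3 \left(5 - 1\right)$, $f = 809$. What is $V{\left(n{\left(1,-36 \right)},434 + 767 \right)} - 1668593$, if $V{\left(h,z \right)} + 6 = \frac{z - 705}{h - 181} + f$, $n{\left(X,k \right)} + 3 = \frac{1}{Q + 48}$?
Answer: $- \frac{9511421746}{5703} \approx -1.6678 \cdot 10^{6}$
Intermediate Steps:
$Q = -17$ ($Q = -5 - 3 \left(5 - 1\right) = -5 - 12 = -17$)
$n{\left(X,k \right)} = - \frac{92}{31}$ ($n{\left(X,k \right)} = -3 + \frac{1}{-17 + 48} = -3 + \frac{1}{31} = - \frac{92}{31}$)
$V{\left(h,z \right)} = 803 + \frac{-705 + z}{-181 + h}$ ($V{\left(h,z \right)} = -6 + \left(\frac{z - 705}{h - 181} + 809\right) = -6 + \left(\frac{-705 + z}{-181 + h} + 809\right) = -6 + \left(809 + \frac{-705 + z}{-181 + h}\right) = 803 + \frac{-705 + z}{-181 + h}$)
$V{\left(n{\left(1,-36 \right)},434 + 767 \right)} - 1668593 = \frac{-146048 + \left(434 + 767\right) + 803 \left(- \frac{92}{31}\right)}{-181 - \frac{92}{31}} - 1668593 = \frac{-146048 + 1201 - \frac{73876}{31}}{- \frac{5703}{31}} - 1668593 = \left(- \frac{31}{5703}\right) \left(- \frac{4564133}{31}\right) - 1668593 = \frac{4564133}{5703} - 1668593 = - \frac{9511421746}{5703}$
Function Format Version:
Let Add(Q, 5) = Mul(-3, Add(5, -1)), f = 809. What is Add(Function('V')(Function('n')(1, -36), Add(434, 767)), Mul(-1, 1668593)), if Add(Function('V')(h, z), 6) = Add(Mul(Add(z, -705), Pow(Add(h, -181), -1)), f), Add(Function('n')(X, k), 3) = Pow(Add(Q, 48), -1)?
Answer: Rational(-9511421746, 5703) ≈ -1.6678e+6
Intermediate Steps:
Q = -17 (Q = Add(-5, Mul(-3, Add(5, -1))) = Add(-5, Mul(-3, 4)) = Add(-5, -12) = -17)
Function('n')(X, k) = Rational(-92, 31) (Function('n')(X, k) = Add(-3, Pow(Add(-17, 48), -1)) = Add(-3, Pow(31, -1)) = Add(-3, Rational(1, 31)) = Rational(-92, 31))
Function('V')(h, z) = Add(803, Mul(Pow(Add(-181, h), -1), Add(-705, z))) (Function('V')(h, z) = Add(-6, Add(Mul(Add(z, -705), Pow(Add(h, -181), -1)), 809)) = Add(-6, Add(Mul(Add(-705, z), Pow(Add(-181, h), -1)), 809)) = Add(-6, Add(Mul(Pow(Add(-181, h), -1), Add(-705, z)), 809)) = Add(-6, Add(809, Mul(Pow(Add(-181, h), -1), Add(-705, z)))) = Add(803, Mul(Pow(Add(-181, h), -1), Add(-705, z))))
Add(Function('V')(Function('n')(1, -36), Add(434, 767)), Mul(-1, 1668593)) = Add(Mul(Pow(Add(-181, Rational(-92, 31)), -1), Add(-146048, Add(434, 767), Mul(803, Rational(-92, 31)))), Mul(-1, 1668593)) = Add(Mul(Pow(Rational(-5703, 31), -1), Add(-146048, 1201, Rational(-73876, 31))), -1668593) = Add(Mul(Rational(-31, 5703), Rational(-4564133, 31)), -1668593) = Add(Rational(4564133, 5703), -1668593) = Rational(-9511421746, 5703)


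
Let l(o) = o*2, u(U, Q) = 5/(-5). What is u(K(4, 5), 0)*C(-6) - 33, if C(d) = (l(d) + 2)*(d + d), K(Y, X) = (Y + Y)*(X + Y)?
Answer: -153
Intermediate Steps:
K(Y, X) = 2*Y*(X + Y) (K(Y, X) = (2*Y)*(X + Y) = 2*Y*(X + Y))
u(U, Q) = -1 (u(U, Q) = 5*(-⅕) = -1)
l(o) = 2*o
C(d) = 2*d*(2 + 2*d) (C(d) = (2*d + 2)*(d + d) = (2 + 2*d)*(2*d) = 2*d*(2 + 2*d))
u(K(4, 5), 0)*C(-6) - 33 = -4*(-6)*(1 - 6) - 33 = -4*(-6)*(-5) - 33 = -1*120 - 33 = -120 - 33 = -153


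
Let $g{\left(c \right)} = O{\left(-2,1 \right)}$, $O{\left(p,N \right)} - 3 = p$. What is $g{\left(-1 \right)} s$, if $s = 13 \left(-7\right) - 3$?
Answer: $-94$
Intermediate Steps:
$O{\left(p,N \right)} = 3 + p$
$g{\left(c \right)} = 1$ ($g{\left(c \right)} = 3 - 2 = 1$)
$s = -94$ ($s = -91 - 3 = -94$)
$g{\left(-1 \right)} s = 1 \left(-94\right) = -94$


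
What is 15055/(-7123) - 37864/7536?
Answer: -47894969/6709866 ≈ -7.1380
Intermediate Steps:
15055/(-7123) - 37864/7536 = 15055*(-1/7123) - 37864*1/7536 = -15055/7123 - 4733/942 = -47894969/6709866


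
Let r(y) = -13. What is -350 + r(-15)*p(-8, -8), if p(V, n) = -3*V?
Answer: -662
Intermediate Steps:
-350 + r(-15)*p(-8, -8) = -350 - (-39)*(-8) = -350 - 13*24 = -350 - 312 = -662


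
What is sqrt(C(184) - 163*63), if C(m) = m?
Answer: I*sqrt(10085) ≈ 100.42*I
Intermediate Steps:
sqrt(C(184) - 163*63) = sqrt(184 - 163*63) = sqrt(184 - 10269) = sqrt(-10085) = I*sqrt(10085)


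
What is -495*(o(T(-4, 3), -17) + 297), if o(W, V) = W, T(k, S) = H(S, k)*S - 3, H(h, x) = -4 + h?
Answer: -144045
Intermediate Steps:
T(k, S) = -3 + S*(-4 + S) (T(k, S) = (-4 + S)*S - 3 = S*(-4 + S) - 3 = -3 + S*(-4 + S))
-495*(o(T(-4, 3), -17) + 297) = -495*((-3 + 3*(-4 + 3)) + 297) = -495*((-3 + 3*(-1)) + 297) = -495*((-3 - 3) + 297) = -495*(-6 + 297) = -495*291 = -144045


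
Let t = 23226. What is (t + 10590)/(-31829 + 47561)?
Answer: 2818/1311 ≈ 2.1495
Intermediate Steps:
(t + 10590)/(-31829 + 47561) = (23226 + 10590)/(-31829 + 47561) = 33816/15732 = 33816*(1/15732) = 2818/1311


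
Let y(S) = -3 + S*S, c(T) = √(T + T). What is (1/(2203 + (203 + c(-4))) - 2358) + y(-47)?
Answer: (-304*√2 + 365711*I)/(2*(√2 - 1203*I)) ≈ -152.0 - 4.8865e-7*I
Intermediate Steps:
c(T) = √2*√T (c(T) = √(2*T) = √2*√T)
y(S) = -3 + S²
(1/(2203 + (203 + c(-4))) - 2358) + y(-47) = (1/(2203 + (203 + √2*√(-4))) - 2358) + (-3 + (-47)²) = (1/(2203 + (203 + √2*(2*I))) - 2358) + (-3 + 2209) = (1/(2203 + (203 + 2*I*√2)) - 2358) + 2206 = (1/(2406 + 2*I*√2) - 2358) + 2206 = (-2358 + 1/(2406 + 2*I*√2)) + 2206 = -152 + 1/(2406 + 2*I*√2)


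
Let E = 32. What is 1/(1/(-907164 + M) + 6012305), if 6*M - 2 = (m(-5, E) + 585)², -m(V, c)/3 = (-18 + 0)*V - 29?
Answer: 2640689/15876627678142 ≈ 1.6633e-7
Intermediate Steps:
m(V, c) = 87 + 54*V (m(V, c) = -3*((-18 + 0)*V - 29) = -3*(-18*V - 29) = -3*(-29 - 18*V) = 87 + 54*V)
M = 80803/3 (M = ⅓ + ((87 + 54*(-5)) + 585)²/6 = ⅓ + ((87 - 270) + 585)²/6 = ⅓ + (-183 + 585)²/6 = ⅓ + (⅙)*402² = ⅓ + (⅙)*161604 = ⅓ + 26934 = 80803/3 ≈ 26934.)
1/(1/(-907164 + M) + 6012305) = 1/(1/(-907164 + 80803/3) + 6012305) = 1/(1/(-2640689/3) + 6012305) = 1/(-3/2640689 + 6012305) = 1/(15876627678142/2640689) = 2640689/15876627678142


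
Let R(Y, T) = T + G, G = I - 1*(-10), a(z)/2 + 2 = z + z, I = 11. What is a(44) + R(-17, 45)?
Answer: 238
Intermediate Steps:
a(z) = -4 + 4*z (a(z) = -4 + 2*(z + z) = -4 + 2*(2*z) = -4 + 4*z)
G = 21 (G = 11 - 1*(-10) = 11 + 10 = 21)
R(Y, T) = 21 + T (R(Y, T) = T + 21 = 21 + T)
a(44) + R(-17, 45) = (-4 + 4*44) + (21 + 45) = (-4 + 176) + 66 = 172 + 66 = 238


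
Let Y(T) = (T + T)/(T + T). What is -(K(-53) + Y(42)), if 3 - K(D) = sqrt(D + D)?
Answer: -4 + I*sqrt(106) ≈ -4.0 + 10.296*I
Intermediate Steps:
Y(T) = 1 (Y(T) = (2*T)/((2*T)) = (2*T)*(1/(2*T)) = 1)
K(D) = 3 - sqrt(2)*sqrt(D) (K(D) = 3 - sqrt(D + D) = 3 - sqrt(2*D) = 3 - sqrt(2)*sqrt(D))
-(K(-53) + Y(42)) = -((3 - sqrt(2)*sqrt(-53)) + 1) = -((3 - sqrt(2)*I*sqrt(53)) + 1) = -((3 - I*sqrt(106)) + 1) = -(4 - I*sqrt(106)) = -4 + I*sqrt(106)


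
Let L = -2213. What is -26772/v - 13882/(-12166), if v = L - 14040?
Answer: 25060559/8987909 ≈ 2.7883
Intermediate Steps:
v = -16253 (v = -2213 - 14040 = -16253)
-26772/v - 13882/(-12166) = -26772/(-16253) - 13882/(-12166) = -26772*(-1/16253) - 13882*(-1/12166) = 26772/16253 + 631/553 = 25060559/8987909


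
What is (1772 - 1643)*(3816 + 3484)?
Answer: 941700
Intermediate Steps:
(1772 - 1643)*(3816 + 3484) = 129*7300 = 941700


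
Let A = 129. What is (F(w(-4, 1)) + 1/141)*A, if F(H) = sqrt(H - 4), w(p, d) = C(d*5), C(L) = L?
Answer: 6106/47 ≈ 129.91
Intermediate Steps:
w(p, d) = 5*d (w(p, d) = d*5 = 5*d)
F(H) = sqrt(-4 + H)
(F(w(-4, 1)) + 1/141)*A = (sqrt(-4 + 5*1) + 1/141)*129 = (sqrt(-4 + 5) + 1/141)*129 = (sqrt(1) + 1/141)*129 = (1 + 1/141)*129 = (142/141)*129 = 6106/47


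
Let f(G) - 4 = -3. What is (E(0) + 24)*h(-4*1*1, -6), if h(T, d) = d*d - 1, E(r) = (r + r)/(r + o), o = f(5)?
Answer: 840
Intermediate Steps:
f(G) = 1 (f(G) = 4 - 3 = 1)
o = 1
E(r) = 2*r/(1 + r) (E(r) = (r + r)/(r + 1) = (2*r)/(1 + r) = 2*r/(1 + r))
h(T, d) = -1 + d² (h(T, d) = d² - 1 = -1 + d²)
(E(0) + 24)*h(-4*1*1, -6) = (2*0/(1 + 0) + 24)*(-1 + (-6)²) = (2*0/1 + 24)*(-1 + 36) = (2*0*1 + 24)*35 = (0 + 24)*35 = 24*35 = 840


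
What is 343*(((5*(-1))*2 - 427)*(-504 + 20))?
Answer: 72547244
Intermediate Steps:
343*(((5*(-1))*2 - 427)*(-504 + 20)) = 343*((-5*2 - 427)*(-484)) = 343*((-10 - 427)*(-484)) = 343*(-437*(-484)) = 343*211508 = 72547244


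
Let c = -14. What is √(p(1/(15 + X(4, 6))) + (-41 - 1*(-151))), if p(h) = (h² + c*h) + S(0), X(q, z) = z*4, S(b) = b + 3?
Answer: 8*√2677/39 ≈ 10.613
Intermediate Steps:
S(b) = 3 + b
X(q, z) = 4*z
p(h) = 3 + h² - 14*h (p(h) = (h² - 14*h) + (3 + 0) = (h² - 14*h) + 3 = 3 + h² - 14*h)
√(p(1/(15 + X(4, 6))) + (-41 - 1*(-151))) = √((3 + (1/(15 + 4*6))² - 14/(15 + 4*6)) + (-41 - 1*(-151))) = √((3 + (1/(15 + 24))² - 14/(15 + 24)) + (-41 + 151)) = √((3 + (1/39)² - 14/39) + 110) = √((3 + (1/39)² - 14*1/39) + 110) = √((3 + 1/1521 - 14/39) + 110) = √(4018/1521 + 110) = √(171328/1521) = 8*√2677/39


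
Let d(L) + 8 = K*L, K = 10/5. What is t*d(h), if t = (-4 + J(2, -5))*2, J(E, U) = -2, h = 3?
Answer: 24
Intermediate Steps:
K = 2 (K = 10*(⅕) = 2)
t = -12 (t = (-4 - 2)*2 = -6*2 = -12)
d(L) = -8 + 2*L
t*d(h) = -12*(-8 + 2*3) = -12*(-8 + 6) = -12*(-2) = 24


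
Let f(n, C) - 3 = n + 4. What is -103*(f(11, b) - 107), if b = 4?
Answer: 9167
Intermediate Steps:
f(n, C) = 7 + n (f(n, C) = 3 + (n + 4) = 3 + (4 + n) = 7 + n)
-103*(f(11, b) - 107) = -103*((7 + 11) - 107) = -103*(18 - 107) = -103*(-89) = 9167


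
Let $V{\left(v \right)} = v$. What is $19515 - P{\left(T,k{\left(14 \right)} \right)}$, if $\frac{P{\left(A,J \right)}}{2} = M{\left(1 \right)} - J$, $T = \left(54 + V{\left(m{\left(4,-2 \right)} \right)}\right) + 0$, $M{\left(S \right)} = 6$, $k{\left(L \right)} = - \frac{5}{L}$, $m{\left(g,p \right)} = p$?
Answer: $\frac{136516}{7} \approx 19502.0$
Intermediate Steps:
$T = 52$ ($T = \left(54 - 2\right) + 0 = 52 + 0 = 52$)
$P{\left(A,J \right)} = 12 - 2 J$ ($P{\left(A,J \right)} = 2 \left(6 - J\right) = 12 - 2 J$)
$19515 - P{\left(T,k{\left(14 \right)} \right)} = 19515 - \left(12 - 2 \left(- \frac{5}{14}\right)\right) = 19515 - \left(12 - 2 \left(\left(-5\right) \frac{1}{14}\right)\right) = 19515 - \left(12 - - \frac{5}{7}\right) = 19515 - \left(12 + \frac{5}{7}\right) = 19515 - \frac{89}{7} = \frac{136516}{7}$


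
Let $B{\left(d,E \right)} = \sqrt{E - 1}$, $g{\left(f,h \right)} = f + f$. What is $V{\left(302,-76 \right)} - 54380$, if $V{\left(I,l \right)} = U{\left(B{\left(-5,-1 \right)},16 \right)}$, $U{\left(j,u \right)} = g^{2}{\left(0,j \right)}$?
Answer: $-54380$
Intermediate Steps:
$g{\left(f,h \right)} = 2 f$
$B{\left(d,E \right)} = \sqrt{-1 + E}$
$U{\left(j,u \right)} = 0$ ($U{\left(j,u \right)} = \left(2 \cdot 0\right)^{2} = 0^{2} = 0$)
$V{\left(I,l \right)} = 0$
$V{\left(302,-76 \right)} - 54380 = 0 - 54380 = -54380$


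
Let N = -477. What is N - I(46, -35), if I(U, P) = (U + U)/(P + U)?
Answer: -5339/11 ≈ -485.36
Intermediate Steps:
I(U, P) = 2*U/(P + U) (I(U, P) = (2*U)/(P + U) = 2*U/(P + U))
N - I(46, -35) = -477 - 2*46/(-35 + 46) = -477 - 2*46/11 = -477 - 1*92/11 = -477 - 92/11 = -5339/11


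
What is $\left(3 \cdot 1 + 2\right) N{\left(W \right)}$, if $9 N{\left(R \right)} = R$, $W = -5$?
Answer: $- \frac{25}{9} \approx -2.7778$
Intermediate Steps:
$N{\left(R \right)} = \frac{R}{9}$
$\left(3 \cdot 1 + 2\right) N{\left(W \right)} = \left(3 \cdot 1 + 2\right) \frac{1}{9} \left(-5\right) = \left(3 + 2\right) \left(- \frac{5}{9}\right) = 5 \left(- \frac{5}{9}\right) = - \frac{25}{9}$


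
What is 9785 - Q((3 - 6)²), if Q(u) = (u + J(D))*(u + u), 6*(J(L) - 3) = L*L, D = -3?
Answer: 9542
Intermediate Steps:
J(L) = 3 + L²/6 (J(L) = 3 + (L*L)/6 = 3 + L²/6)
Q(u) = 2*u*(9/2 + u) (Q(u) = (u + (3 + (⅙)*(-3)²))*(u + u) = (u + (3 + (⅙)*9))*(2*u) = (u + (3 + 3/2))*(2*u) = (u + 9/2)*(2*u) = (9/2 + u)*(2*u) = 2*u*(9/2 + u))
9785 - Q((3 - 6)²) = 9785 - (3 - 6)²*(9 + 2*(3 - 6)²) = 9785 - (-3)²*(9 + 2*(-3)²) = 9785 - 9*(9 + 2*9) = 9785 - 9*(9 + 18) = 9785 - 9*27 = 9785 - 1*243 = 9785 - 243 = 9542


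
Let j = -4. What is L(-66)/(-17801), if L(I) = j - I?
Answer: -62/17801 ≈ -0.0034829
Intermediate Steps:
L(I) = -4 - I
L(-66)/(-17801) = (-4 - 1*(-66))/(-17801) = (-4 + 66)*(-1/17801) = 62*(-1/17801) = -62/17801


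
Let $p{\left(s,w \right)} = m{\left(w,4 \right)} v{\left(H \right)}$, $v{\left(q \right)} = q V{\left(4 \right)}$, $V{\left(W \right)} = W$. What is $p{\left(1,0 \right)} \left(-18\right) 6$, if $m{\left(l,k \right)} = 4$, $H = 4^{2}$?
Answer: $-27648$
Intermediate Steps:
$H = 16$
$v{\left(q \right)} = 4 q$ ($v{\left(q \right)} = q 4 = 4 q$)
$p{\left(s,w \right)} = 256$ ($p{\left(s,w \right)} = 4 \cdot 4 \cdot 16 = 4 \cdot 64 = 256$)
$p{\left(1,0 \right)} \left(-18\right) 6 = 256 \left(-18\right) 6 = \left(-4608\right) 6 = -27648$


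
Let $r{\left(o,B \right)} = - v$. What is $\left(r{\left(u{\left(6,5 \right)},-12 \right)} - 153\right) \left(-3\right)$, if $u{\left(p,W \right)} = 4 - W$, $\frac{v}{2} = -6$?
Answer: $423$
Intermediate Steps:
$v = -12$ ($v = 2 \left(-6\right) = -12$)
$r{\left(o,B \right)} = 12$ ($r{\left(o,B \right)} = \left(-1\right) \left(-12\right) = 12$)
$\left(r{\left(u{\left(6,5 \right)},-12 \right)} - 153\right) \left(-3\right) = \left(12 - 153\right) \left(-3\right) = \left(-141\right) \left(-3\right) = 423$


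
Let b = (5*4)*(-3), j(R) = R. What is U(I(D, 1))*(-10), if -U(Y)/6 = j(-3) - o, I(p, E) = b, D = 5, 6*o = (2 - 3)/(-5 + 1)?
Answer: -365/2 ≈ -182.50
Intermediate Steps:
o = 1/24 (o = ((2 - 3)/(-5 + 1))/6 = (-1/(-4))/6 = (-1*(-¼))/6 = (⅙)*(¼) = 1/24 ≈ 0.041667)
b = -60 (b = 20*(-3) = -60)
I(p, E) = -60
U(Y) = 73/4 (U(Y) = -6*(-3 - 1*1/24) = -6*(-3 - 1/24) = -6*(-73/24) = 73/4)
U(I(D, 1))*(-10) = (73/4)*(-10) = -365/2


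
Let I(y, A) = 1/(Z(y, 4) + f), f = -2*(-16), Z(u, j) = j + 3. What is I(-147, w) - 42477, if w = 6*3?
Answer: -1656602/39 ≈ -42477.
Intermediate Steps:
Z(u, j) = 3 + j
f = 32
w = 18
I(y, A) = 1/39 (I(y, A) = 1/((3 + 4) + 32) = 1/(7 + 32) = 1/39)
I(-147, w) - 42477 = 1/39 - 42477 = -1656602/39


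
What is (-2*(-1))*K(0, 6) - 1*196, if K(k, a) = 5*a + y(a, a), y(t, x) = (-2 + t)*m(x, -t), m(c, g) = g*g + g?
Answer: 104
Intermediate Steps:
m(c, g) = g + g**2 (m(c, g) = g**2 + g = g + g**2)
y(t, x) = -t*(1 - t)*(-2 + t) (y(t, x) = (-2 + t)*((-t)*(1 - t)) = (-2 + t)*(-t*(1 - t)) = -t*(1 - t)*(-2 + t))
K(k, a) = 5*a + a*(-1 + a)*(-2 + a)
(-2*(-1))*K(0, 6) - 1*196 = (-2*(-1))*(6*(5 + (-1 + 6)*(-2 + 6))) - 1*196 = 2*(6*(5 + 5*4)) - 196 = 2*(6*(5 + 20)) - 196 = 2*(6*25) - 196 = 2*150 - 196 = 300 - 196 = 104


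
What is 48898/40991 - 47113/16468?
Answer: -6290261/3771172 ≈ -1.6680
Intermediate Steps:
48898/40991 - 47113/16468 = -6290261/3771172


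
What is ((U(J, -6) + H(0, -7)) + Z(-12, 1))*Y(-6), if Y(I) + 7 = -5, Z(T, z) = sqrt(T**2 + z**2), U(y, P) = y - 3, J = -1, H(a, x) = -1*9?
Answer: 156 - 12*sqrt(145) ≈ 11.501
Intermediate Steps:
H(a, x) = -9
U(y, P) = -3 + y
Y(I) = -12 (Y(I) = -7 - 5 = -12)
((U(J, -6) + H(0, -7)) + Z(-12, 1))*Y(-6) = (((-3 - 1) - 9) + sqrt((-12)**2 + 1**2))*(-12) = ((-4 - 9) + sqrt(144 + 1))*(-12) = (-13 + sqrt(145))*(-12) = 156 - 12*sqrt(145)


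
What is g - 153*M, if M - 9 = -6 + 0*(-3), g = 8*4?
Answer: -427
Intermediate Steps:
g = 32
M = 3 (M = 9 + (-6 + 0*(-3)) = 9 + (-6 + 0) = 9 - 6 = 3)
g - 153*M = 32 - 153*3 = 32 - 459 = -427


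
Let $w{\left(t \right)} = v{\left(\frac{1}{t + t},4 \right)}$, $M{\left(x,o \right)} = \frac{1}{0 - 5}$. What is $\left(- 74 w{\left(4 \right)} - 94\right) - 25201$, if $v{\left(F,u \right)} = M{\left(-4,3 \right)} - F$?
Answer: $- \frac{505419}{20} \approx -25271.0$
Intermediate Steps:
$M{\left(x,o \right)} = - \frac{1}{5}$ ($M{\left(x,o \right)} = \frac{1}{-5} = - \frac{1}{5}$)
$v{\left(F,u \right)} = - \frac{1}{5} - F$
$w{\left(t \right)} = - \frac{1}{5} - \frac{1}{2 t}$ ($w{\left(t \right)} = - \frac{1}{5} - \frac{1}{t + t} = - \frac{1}{5} - \frac{1}{2 t}$)
$\left(- 74 w{\left(4 \right)} - 94\right) - 25201 = \left(- 74 \frac{-5 - 8}{10 \cdot 4} - 94\right) - 25201 = \left(- 74 \cdot \frac{1}{10} \cdot \frac{1}{4} \left(-5 - 8\right) - 94\right) - 25201 = \left(- 74 \cdot \frac{1}{10} \cdot \frac{1}{4} \left(-13\right) - 94\right) - 25201 = \left(\left(-74\right) \left(- \frac{13}{40}\right) - 94\right) - 25201 = \left(\frac{481}{20} - 94\right) - 25201 = - \frac{1399}{20} - 25201 = - \frac{505419}{20}$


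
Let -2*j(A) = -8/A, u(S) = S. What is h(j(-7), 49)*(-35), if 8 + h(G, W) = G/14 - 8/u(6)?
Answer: 6890/21 ≈ 328.10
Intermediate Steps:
j(A) = 4/A (j(A) = -(-4)/A = 4/A)
h(G, W) = -28/3 + G/14 (h(G, W) = -8 + (G/14 - 8/6) = -8 + (G*(1/14) - 8*1/6) = -8 + (G/14 - 4/3) = -8 + (-4/3 + G/14) = -28/3 + G/14)
h(j(-7), 49)*(-35) = (-28/3 + (4/(-7))/14)*(-35) = (-28/3 + (4*(-1/7))/14)*(-35) = (-28/3 + (1/14)*(-4/7))*(-35) = (-28/3 - 2/49)*(-35) = -1378/147*(-35) = 6890/21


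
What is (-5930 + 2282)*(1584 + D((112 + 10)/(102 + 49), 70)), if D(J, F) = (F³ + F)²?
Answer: -429358752613632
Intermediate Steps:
D(J, F) = (F + F³)²
(-5930 + 2282)*(1584 + D((112 + 10)/(102 + 49), 70)) = (-5930 + 2282)*(1584 + 70²*(1 + 70²)²) = -3648*(1584 + 4900*(1 + 4900)²) = -3648*(1584 + 4900*4901²) = -3648*(1584 + 4900*24019801) = -3648*(1584 + 117697024900) = -3648*117697026484 = -429358752613632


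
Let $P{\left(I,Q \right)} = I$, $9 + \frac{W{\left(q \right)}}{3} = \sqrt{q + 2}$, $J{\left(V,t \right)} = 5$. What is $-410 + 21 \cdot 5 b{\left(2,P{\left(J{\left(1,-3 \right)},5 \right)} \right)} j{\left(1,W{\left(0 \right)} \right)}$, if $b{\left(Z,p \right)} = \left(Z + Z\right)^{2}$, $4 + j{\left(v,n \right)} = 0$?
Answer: $-7130$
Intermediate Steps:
$W{\left(q \right)} = -27 + 3 \sqrt{2 + q}$ ($W{\left(q \right)} = -27 + 3 \sqrt{q + 2} = -27 + 3 \sqrt{2 + q}$)
$j{\left(v,n \right)} = -4$ ($j{\left(v,n \right)} = -4 + 0 = -4$)
$b{\left(Z,p \right)} = 4 Z^{2}$ ($b{\left(Z,p \right)} = \left(2 Z\right)^{2} = 4 Z^{2}$)
$-410 + 21 \cdot 5 b{\left(2,P{\left(J{\left(1,-3 \right)},5 \right)} \right)} j{\left(1,W{\left(0 \right)} \right)} = -410 + 21 \cdot 5 \cdot 4 \cdot 2^{2} \left(-4\right) = -410 + 21 \cdot 5 \cdot 4 \cdot 4 \left(-4\right) = -410 + 21 \cdot 5 \cdot 16 \left(-4\right) = -410 + 21 \cdot 80 \left(-4\right) = -410 + 21 \left(-320\right) = -410 - 6720 = -7130$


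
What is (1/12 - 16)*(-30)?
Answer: 955/2 ≈ 477.50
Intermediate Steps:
(1/12 - 16)*(-30) = -191/12*(-30) = 955/2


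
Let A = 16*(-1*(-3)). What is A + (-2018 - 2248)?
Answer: -4218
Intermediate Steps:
A = 48 (A = 16*3 = 48)
A + (-2018 - 2248) = 48 + (-2018 - 2248) = 48 - 4266 = -4218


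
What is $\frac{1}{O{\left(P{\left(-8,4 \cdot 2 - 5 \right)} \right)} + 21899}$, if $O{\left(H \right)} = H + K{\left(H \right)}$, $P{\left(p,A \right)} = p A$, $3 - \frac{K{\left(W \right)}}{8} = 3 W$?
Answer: $\frac{1}{22475} \approx 4.4494 \cdot 10^{-5}$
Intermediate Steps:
$K{\left(W \right)} = 24 - 24 W$ ($K{\left(W \right)} = 24 - 8 \cdot 3 W = 24 - 24 W$)
$P{\left(p,A \right)} = A p$
$O{\left(H \right)} = 24 - 23 H$ ($O{\left(H \right)} = H - \left(-24 + 24 H\right) = 24 - 23 H$)
$\frac{1}{O{\left(P{\left(-8,4 \cdot 2 - 5 \right)} \right)} + 21899} = \frac{1}{\left(24 - 23 \left(4 \cdot 2 - 5\right) \left(-8\right)\right) + 21899} = \frac{1}{\left(24 - 23 \left(8 - 5\right) \left(-8\right)\right) + 21899} = \frac{1}{\left(24 - 23 \cdot 3 \left(-8\right)\right) + 21899} = \frac{1}{\left(24 - -552\right) + 21899} = \frac{1}{\left(24 + 552\right) + 21899} = \frac{1}{576 + 21899} = \frac{1}{22475}$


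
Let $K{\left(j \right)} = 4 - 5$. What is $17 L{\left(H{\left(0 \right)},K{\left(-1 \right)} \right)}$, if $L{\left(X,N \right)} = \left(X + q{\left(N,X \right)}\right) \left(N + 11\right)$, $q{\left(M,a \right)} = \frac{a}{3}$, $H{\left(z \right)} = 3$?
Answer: $680$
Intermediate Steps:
$K{\left(j \right)} = -1$
$q{\left(M,a \right)} = \frac{a}{3}$ ($q{\left(M,a \right)} = a \frac{1}{3} = \frac{a}{3}$)
$L{\left(X,N \right)} = \frac{4 X \left(11 + N\right)}{3}$ ($L{\left(X,N \right)} = \left(X + \frac{X}{3}\right) \left(N + 11\right) = \frac{4 X}{3} \left(11 + N\right) = \frac{4 X \left(11 + N\right)}{3}$)
$17 L{\left(H{\left(0 \right)},K{\left(-1 \right)} \right)} = 17 \cdot \frac{4}{3} \cdot 3 \left(11 - 1\right) = 17 \cdot \frac{4}{3} \cdot 3 \cdot 10 = 17 \cdot 40 = 680$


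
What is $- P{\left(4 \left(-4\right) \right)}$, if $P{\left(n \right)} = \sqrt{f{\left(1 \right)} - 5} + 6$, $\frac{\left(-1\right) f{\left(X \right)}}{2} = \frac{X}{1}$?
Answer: $-6 - i \sqrt{7} \approx -6.0 - 2.6458 i$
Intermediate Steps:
$f{\left(X \right)} = - 2 X$ ($f{\left(X \right)} = - 2 \frac{X}{1} = - 2 X 1 = - 2 X$)
$P{\left(n \right)} = 6 + i \sqrt{7}$ ($P{\left(n \right)} = \sqrt{\left(-2\right) 1 - 5} + 6 = \sqrt{-2 - 5} + 6 = \sqrt{-7} + 6 = i \sqrt{7} + 6 = 6 + i \sqrt{7}$)
$- P{\left(4 \left(-4\right) \right)} = - (6 + i \sqrt{7}) = -6 - i \sqrt{7}$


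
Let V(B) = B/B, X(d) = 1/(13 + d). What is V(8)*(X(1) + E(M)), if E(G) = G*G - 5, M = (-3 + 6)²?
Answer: 1065/14 ≈ 76.071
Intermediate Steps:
M = 9 (M = 3² = 9)
E(G) = -5 + G² (E(G) = G² - 5 = -5 + G²)
V(B) = 1
V(8)*(X(1) + E(M)) = 1*(1/(13 + 1) + (-5 + 9²)) = 1*(1/14 + (-5 + 81)) = 1*(1/14 + 76) = 1*(1065/14) = 1065/14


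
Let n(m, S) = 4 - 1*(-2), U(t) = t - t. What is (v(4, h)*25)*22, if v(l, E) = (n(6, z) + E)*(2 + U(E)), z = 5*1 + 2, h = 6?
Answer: 13200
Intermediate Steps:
z = 7 (z = 5 + 2 = 7)
U(t) = 0
n(m, S) = 6 (n(m, S) = 4 + 2 = 6)
v(l, E) = 12 + 2*E (v(l, E) = (6 + E)*(2 + 0) = (6 + E)*2 = 12 + 2*E)
(v(4, h)*25)*22 = ((12 + 2*6)*25)*22 = ((12 + 12)*25)*22 = (24*25)*22 = 600*22 = 13200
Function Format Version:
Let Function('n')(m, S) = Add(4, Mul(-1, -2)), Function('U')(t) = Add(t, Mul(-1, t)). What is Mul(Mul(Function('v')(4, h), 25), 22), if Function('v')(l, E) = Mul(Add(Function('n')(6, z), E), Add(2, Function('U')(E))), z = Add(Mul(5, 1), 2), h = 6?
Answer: 13200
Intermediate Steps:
z = 7 (z = Add(5, 2) = 7)
Function('U')(t) = 0
Function('n')(m, S) = 6 (Function('n')(m, S) = Add(4, 2) = 6)
Function('v')(l, E) = Add(12, Mul(2, E)) (Function('v')(l, E) = Mul(Add(6, E), Add(2, 0)) = Mul(Add(6, E), 2) = Add(12, Mul(2, E)))
Mul(Mul(Function('v')(4, h), 25), 22) = Mul(Mul(Add(12, Mul(2, 6)), 25), 22) = Mul(Mul(Add(12, 12), 25), 22) = Mul(Mul(24, 25), 22) = Mul(600, 22) = 13200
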